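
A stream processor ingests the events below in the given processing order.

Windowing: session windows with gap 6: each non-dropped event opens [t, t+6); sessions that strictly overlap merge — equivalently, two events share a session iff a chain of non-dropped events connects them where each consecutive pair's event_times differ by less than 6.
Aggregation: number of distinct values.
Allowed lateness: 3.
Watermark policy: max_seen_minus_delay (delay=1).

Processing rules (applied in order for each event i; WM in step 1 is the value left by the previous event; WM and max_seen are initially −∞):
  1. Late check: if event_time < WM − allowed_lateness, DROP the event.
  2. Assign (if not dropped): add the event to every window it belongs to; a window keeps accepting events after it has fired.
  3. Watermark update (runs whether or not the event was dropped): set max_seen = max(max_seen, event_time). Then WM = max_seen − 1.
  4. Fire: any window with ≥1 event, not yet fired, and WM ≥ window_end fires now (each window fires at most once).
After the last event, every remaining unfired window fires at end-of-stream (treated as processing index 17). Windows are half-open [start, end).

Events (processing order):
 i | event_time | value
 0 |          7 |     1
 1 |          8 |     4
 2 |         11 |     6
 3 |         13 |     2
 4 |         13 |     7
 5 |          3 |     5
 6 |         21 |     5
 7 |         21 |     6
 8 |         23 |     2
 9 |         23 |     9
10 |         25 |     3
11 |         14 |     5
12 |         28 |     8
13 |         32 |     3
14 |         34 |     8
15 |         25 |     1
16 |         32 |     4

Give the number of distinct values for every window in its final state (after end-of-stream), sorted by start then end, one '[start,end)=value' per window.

[7,19)=5 [21,40)=7

i=0 t=7 v=1: → [7,13); WM=6
i=1 t=8 v=4: → [7,14); WM=7
i=2 t=11 v=6: → [7,17); WM=10
i=3 t=13 v=2: → [7,19); WM=12
i=4 t=13 v=7: → [7,19); WM=12
i=5 t=3 v=5: DROP (t<12-3); WM=12
i=6 t=21 v=5: → [21,27); WM=20
i=7 t=21 v=6: → [21,27); WM=20
i=8 t=23 v=2: → [21,29); WM=22
i=9 t=23 v=9: → [21,29); WM=22
i=10 t=25 v=3: → [21,31); WM=24
i=11 t=14 v=5: DROP (t<24-3); WM=24
i=12 t=28 v=8: → [21,34); WM=27
i=13 t=32 v=3: → [21,38); WM=31
i=14 t=34 v=8: → [21,40); WM=33
i=15 t=25 v=1: DROP (t<33-3); WM=33
i=16 t=32 v=4: → [21,40); WM=33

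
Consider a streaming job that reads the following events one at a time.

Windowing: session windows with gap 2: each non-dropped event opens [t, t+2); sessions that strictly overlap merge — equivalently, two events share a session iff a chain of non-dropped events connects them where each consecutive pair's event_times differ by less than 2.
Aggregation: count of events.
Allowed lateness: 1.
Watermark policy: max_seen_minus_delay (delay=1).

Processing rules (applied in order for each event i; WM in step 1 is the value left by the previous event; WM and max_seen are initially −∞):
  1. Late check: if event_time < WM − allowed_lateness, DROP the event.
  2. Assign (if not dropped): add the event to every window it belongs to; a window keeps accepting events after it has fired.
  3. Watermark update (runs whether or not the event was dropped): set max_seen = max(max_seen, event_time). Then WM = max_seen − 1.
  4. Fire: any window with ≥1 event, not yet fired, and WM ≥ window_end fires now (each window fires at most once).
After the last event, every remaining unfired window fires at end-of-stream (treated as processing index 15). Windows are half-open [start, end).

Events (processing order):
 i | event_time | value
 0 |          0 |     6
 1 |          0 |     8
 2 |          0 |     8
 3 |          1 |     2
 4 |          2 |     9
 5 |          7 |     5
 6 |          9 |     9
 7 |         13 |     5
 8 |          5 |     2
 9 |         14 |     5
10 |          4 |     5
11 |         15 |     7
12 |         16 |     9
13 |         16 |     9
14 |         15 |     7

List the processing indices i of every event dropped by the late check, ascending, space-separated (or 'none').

i=0 t=0 v=6: → [0,2); WM=-1
i=1 t=0 v=8: → [0,2); WM=-1
i=2 t=0 v=8: → [0,2); WM=-1
i=3 t=1 v=2: → [0,3); WM=0
i=4 t=2 v=9: → [0,4); WM=1
i=5 t=7 v=5: → [7,9); WM=6
i=6 t=9 v=9: → [9,11); WM=8
i=7 t=13 v=5: → [13,15); WM=12
i=8 t=5 v=2: DROP (t<12-1); WM=12
i=9 t=14 v=5: → [13,16); WM=13
i=10 t=4 v=5: DROP (t<13-1); WM=13
i=11 t=15 v=7: → [13,17); WM=14
i=12 t=16 v=9: → [13,18); WM=15
i=13 t=16 v=9: → [13,18); WM=15
i=14 t=15 v=7: → [13,18); WM=15

8 10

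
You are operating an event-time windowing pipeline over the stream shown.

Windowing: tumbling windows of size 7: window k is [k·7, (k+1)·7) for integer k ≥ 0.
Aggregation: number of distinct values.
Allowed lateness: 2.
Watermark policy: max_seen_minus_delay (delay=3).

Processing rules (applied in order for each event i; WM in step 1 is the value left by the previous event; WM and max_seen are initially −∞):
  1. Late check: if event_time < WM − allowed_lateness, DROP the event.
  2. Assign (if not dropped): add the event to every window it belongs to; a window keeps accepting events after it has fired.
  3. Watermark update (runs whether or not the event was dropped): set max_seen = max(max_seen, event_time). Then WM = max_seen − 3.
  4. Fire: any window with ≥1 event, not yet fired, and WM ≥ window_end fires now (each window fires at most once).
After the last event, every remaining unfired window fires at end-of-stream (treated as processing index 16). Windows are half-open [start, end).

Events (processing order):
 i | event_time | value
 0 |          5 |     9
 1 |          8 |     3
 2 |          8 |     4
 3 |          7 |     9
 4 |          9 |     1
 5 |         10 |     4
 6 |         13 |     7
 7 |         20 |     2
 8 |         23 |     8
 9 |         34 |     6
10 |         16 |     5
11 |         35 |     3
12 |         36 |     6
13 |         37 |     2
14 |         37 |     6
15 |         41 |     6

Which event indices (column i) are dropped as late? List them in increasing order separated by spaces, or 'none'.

i=0 t=5 v=9: → [0,7); WM=2
i=1 t=8 v=3: → [7,14); WM=5
i=2 t=8 v=4: → [7,14); WM=5
i=3 t=7 v=9: → [7,14); WM=5
i=4 t=9 v=1: → [7,14); WM=6
i=5 t=10 v=4: → [7,14); WM=7; [0,7) fires=1
i=6 t=13 v=7: → [7,14); WM=10
i=7 t=20 v=2: → [14,21); WM=17; [7,14) fires=5
i=8 t=23 v=8: → [21,28); WM=20
i=9 t=34 v=6: → [28,35); WM=31; [14,21) fires=1 [21,28) fires=1
i=10 t=16 v=5: DROP (t<31-2); WM=31
i=11 t=35 v=3: → [35,42); WM=32
i=12 t=36 v=6: → [35,42); WM=33
i=13 t=37 v=2: → [35,42); WM=34
i=14 t=37 v=6: → [35,42); WM=34
i=15 t=41 v=6: → [35,42); WM=38; [28,35) fires=1

10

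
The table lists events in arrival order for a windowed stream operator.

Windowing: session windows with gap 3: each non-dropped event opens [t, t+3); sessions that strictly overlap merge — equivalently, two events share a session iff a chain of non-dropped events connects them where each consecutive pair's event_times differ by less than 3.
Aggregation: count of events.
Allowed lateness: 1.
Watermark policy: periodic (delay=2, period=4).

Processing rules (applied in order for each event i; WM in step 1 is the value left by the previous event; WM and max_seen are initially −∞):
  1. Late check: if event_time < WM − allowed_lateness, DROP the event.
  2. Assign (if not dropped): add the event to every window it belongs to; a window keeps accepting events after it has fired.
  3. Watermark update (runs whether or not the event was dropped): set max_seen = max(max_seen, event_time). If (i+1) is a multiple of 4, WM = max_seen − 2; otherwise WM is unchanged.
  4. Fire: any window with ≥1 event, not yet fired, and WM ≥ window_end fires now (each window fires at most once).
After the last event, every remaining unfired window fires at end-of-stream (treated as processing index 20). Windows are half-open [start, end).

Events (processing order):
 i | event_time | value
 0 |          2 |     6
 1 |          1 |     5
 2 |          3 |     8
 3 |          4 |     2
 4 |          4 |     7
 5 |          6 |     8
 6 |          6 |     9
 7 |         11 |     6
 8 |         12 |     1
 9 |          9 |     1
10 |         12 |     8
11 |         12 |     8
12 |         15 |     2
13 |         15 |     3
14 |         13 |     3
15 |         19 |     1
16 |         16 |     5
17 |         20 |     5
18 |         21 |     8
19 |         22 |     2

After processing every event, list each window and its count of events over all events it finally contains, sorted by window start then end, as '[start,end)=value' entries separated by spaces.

[1,9)=7 [9,19)=9 [19,25)=4

i=0 t=2 v=6: → [2,5); WM=−∞
i=1 t=1 v=5: → [1,5); WM=−∞
i=2 t=3 v=8: → [1,6); WM=−∞
i=3 t=4 v=2: → [1,7); WM=2
i=4 t=4 v=7: → [1,7); WM=2
i=5 t=6 v=8: → [1,9); WM=2
i=6 t=6 v=9: → [1,9); WM=2
i=7 t=11 v=6: → [11,14); WM=9
i=8 t=12 v=1: → [11,15); WM=9
i=9 t=9 v=1: → [9,15); WM=9
i=10 t=12 v=8: → [9,15); WM=9
i=11 t=12 v=8: → [9,15); WM=10
i=12 t=15 v=2: → [15,18); WM=10
i=13 t=15 v=3: → [15,18); WM=10
i=14 t=13 v=3: → [9,18); WM=10
i=15 t=19 v=1: → [19,22); WM=17
i=16 t=16 v=5: → [9,19); WM=17
i=17 t=20 v=5: → [19,23); WM=17
i=18 t=21 v=8: → [19,24); WM=17
i=19 t=22 v=2: → [19,25); WM=20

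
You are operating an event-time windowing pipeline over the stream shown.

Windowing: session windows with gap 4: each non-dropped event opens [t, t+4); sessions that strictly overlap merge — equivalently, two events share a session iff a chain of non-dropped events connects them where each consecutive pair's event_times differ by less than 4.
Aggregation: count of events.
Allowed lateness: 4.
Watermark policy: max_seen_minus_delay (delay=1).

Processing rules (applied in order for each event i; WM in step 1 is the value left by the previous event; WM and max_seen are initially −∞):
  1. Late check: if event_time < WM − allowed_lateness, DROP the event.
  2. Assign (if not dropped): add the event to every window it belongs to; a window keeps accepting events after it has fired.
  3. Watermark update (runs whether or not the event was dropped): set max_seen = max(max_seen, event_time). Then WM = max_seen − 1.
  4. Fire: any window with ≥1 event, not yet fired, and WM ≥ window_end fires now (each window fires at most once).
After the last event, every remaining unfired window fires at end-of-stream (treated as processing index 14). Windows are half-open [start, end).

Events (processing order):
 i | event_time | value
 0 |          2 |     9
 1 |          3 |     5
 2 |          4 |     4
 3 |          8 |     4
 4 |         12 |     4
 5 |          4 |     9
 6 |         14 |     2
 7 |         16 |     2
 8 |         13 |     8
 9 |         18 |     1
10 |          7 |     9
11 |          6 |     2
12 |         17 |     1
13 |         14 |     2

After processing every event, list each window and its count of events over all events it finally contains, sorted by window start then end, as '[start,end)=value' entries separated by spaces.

i=0 t=2 v=9: → [2,6); WM=1
i=1 t=3 v=5: → [2,7); WM=2
i=2 t=4 v=4: → [2,8); WM=3
i=3 t=8 v=4: → [8,12); WM=7
i=4 t=12 v=4: → [12,16); WM=11
i=5 t=4 v=9: DROP (t<11-4); WM=11
i=6 t=14 v=2: → [12,18); WM=13
i=7 t=16 v=2: → [12,20); WM=15
i=8 t=13 v=8: → [12,20); WM=15
i=9 t=18 v=1: → [12,22); WM=17
i=10 t=7 v=9: DROP (t<17-4); WM=17
i=11 t=6 v=2: DROP (t<17-4); WM=17
i=12 t=17 v=1: → [12,22); WM=17
i=13 t=14 v=2: → [12,22); WM=17

[2,8)=3 [8,12)=1 [12,22)=7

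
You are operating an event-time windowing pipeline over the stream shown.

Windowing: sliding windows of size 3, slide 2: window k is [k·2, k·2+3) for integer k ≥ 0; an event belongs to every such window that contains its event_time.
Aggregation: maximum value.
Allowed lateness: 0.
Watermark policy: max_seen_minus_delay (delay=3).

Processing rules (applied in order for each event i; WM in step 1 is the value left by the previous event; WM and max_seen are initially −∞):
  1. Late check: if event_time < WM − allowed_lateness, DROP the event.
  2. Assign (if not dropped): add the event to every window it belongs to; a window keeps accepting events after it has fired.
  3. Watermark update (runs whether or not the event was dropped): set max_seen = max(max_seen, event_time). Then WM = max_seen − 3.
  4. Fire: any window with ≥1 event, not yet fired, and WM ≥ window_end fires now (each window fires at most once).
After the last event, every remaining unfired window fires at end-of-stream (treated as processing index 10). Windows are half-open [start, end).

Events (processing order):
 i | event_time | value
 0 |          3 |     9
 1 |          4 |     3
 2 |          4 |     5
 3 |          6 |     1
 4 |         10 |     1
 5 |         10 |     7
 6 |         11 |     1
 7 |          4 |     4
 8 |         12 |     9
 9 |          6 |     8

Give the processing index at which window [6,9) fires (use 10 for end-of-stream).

i=0 t=3 v=9: → [2,5); WM=0
i=1 t=4 v=3: → [4,7),[2,5); WM=1
i=2 t=4 v=5: → [4,7),[2,5); WM=1
i=3 t=6 v=1: → [6,9),[4,7); WM=3
i=4 t=10 v=1: → [10,13),[8,11); WM=7; [2,5) fires=9 [4,7) fires=5
i=5 t=10 v=7: → [10,13),[8,11); WM=7
i=6 t=11 v=1: → [10,13); WM=8
i=7 t=4 v=4: DROP (t<8-0); WM=8
i=8 t=12 v=9: → [12,15),[10,13); WM=9; [6,9) fires=1
i=9 t=6 v=8: DROP (t<9-0); WM=9

8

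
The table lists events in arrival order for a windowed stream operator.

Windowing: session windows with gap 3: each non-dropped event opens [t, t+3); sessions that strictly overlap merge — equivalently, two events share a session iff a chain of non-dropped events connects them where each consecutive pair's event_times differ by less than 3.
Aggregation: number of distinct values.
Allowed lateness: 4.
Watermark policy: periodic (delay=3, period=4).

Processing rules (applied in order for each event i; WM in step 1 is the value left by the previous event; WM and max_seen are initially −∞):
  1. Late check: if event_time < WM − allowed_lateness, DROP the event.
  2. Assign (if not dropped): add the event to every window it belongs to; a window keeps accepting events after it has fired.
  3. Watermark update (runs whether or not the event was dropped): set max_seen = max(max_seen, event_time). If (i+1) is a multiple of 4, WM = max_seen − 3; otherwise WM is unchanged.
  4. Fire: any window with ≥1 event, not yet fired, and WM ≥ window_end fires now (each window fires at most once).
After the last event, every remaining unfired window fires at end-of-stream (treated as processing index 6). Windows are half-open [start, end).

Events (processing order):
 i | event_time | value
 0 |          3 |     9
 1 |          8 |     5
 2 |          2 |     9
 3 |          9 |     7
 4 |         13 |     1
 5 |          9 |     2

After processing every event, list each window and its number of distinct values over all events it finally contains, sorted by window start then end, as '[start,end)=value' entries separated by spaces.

i=0 t=3 v=9: → [3,6); WM=−∞
i=1 t=8 v=5: → [8,11); WM=−∞
i=2 t=2 v=9: → [2,6); WM=−∞
i=3 t=9 v=7: → [8,12); WM=6
i=4 t=13 v=1: → [13,16); WM=6
i=5 t=9 v=2: → [8,12); WM=6

[2,6)=1 [8,12)=3 [13,16)=1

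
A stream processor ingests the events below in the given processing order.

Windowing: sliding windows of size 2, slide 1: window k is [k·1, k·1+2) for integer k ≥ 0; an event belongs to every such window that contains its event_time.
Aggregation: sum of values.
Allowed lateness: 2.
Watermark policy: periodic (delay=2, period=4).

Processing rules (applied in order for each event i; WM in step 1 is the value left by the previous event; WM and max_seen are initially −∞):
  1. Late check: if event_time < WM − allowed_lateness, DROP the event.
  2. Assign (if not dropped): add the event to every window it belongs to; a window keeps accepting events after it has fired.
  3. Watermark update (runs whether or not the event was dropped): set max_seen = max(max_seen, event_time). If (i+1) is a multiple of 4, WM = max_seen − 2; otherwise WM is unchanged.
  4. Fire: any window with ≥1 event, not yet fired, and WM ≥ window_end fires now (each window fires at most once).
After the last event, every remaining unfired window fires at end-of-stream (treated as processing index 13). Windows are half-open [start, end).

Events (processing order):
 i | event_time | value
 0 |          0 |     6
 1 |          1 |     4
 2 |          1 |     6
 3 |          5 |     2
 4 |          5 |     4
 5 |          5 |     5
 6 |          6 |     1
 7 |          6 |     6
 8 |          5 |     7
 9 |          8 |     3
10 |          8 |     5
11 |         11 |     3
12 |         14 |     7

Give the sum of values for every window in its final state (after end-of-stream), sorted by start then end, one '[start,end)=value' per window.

i=0 t=0 v=6: → [0,2); WM=−∞
i=1 t=1 v=4: → [1,3),[0,2); WM=−∞
i=2 t=1 v=6: → [1,3),[0,2); WM=−∞
i=3 t=5 v=2: → [5,7),[4,6); WM=3; [0,2) fires=16 [1,3) fires=10
i=4 t=5 v=4: → [5,7),[4,6); WM=3
i=5 t=5 v=5: → [5,7),[4,6); WM=3
i=6 t=6 v=1: → [6,8),[5,7); WM=3
i=7 t=6 v=6: → [6,8),[5,7); WM=4
i=8 t=5 v=7: → [5,7),[4,6); WM=4
i=9 t=8 v=3: → [8,10),[7,9); WM=4
i=10 t=8 v=5: → [8,10),[7,9); WM=4
i=11 t=11 v=3: → [11,13),[10,12); WM=9; [4,6) fires=18 [5,7) fires=25 [6,8) fires=7 [7,9) fires=8
i=12 t=14 v=7: → [14,16),[13,15); WM=9

[0,2)=16 [1,3)=10 [4,6)=18 [5,7)=25 [6,8)=7 [7,9)=8 [8,10)=8 [10,12)=3 [11,13)=3 [13,15)=7 [14,16)=7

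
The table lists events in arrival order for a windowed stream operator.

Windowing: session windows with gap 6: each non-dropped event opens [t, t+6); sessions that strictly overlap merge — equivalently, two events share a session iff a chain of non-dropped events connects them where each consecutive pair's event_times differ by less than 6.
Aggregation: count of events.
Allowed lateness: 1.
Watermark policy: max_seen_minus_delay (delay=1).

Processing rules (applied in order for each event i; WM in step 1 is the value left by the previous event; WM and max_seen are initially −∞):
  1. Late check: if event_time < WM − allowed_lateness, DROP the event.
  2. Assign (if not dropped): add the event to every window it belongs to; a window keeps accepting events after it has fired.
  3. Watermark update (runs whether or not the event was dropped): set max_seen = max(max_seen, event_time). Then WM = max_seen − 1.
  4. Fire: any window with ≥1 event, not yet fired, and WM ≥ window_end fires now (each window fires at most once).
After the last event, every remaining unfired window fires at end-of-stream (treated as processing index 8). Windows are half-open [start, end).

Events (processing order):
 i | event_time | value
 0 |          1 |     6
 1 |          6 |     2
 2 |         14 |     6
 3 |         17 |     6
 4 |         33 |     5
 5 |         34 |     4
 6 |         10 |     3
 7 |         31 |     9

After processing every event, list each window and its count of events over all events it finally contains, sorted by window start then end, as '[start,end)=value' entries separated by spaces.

i=0 t=1 v=6: → [1,7); WM=0
i=1 t=6 v=2: → [1,12); WM=5
i=2 t=14 v=6: → [14,20); WM=13
i=3 t=17 v=6: → [14,23); WM=16
i=4 t=33 v=5: → [33,39); WM=32
i=5 t=34 v=4: → [33,40); WM=33
i=6 t=10 v=3: DROP (t<33-1); WM=33
i=7 t=31 v=9: DROP (t<33-1); WM=33

[1,12)=2 [14,23)=2 [33,40)=2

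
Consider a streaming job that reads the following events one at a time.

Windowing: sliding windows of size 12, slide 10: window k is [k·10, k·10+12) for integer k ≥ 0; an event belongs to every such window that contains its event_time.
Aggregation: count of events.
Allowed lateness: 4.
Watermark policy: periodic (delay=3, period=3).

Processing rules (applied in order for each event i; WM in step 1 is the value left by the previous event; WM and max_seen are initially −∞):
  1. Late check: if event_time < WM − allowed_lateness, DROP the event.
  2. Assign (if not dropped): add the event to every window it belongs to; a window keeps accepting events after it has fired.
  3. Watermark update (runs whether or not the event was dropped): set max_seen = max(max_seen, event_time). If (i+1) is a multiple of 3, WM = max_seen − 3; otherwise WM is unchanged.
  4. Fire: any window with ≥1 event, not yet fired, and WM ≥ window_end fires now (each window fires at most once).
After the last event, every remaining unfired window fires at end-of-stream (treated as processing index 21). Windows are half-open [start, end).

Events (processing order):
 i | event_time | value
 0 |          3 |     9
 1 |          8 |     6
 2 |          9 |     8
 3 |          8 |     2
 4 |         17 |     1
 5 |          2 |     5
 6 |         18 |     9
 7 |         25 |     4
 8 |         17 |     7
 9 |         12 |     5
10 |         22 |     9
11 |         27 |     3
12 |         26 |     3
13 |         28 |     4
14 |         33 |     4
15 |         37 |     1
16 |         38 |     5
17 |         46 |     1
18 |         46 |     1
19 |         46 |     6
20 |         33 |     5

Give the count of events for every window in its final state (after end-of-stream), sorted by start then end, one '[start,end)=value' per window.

[0,12)=5 [10,22)=3 [20,32)=5 [30,42)=3 [40,52)=3

i=0 t=3 v=9: → [0,12); WM=−∞
i=1 t=8 v=6: → [0,12); WM=−∞
i=2 t=9 v=8: → [0,12); WM=6
i=3 t=8 v=2: → [0,12); WM=6
i=4 t=17 v=1: → [10,22); WM=6
i=5 t=2 v=5: → [0,12); WM=14; [0,12) fires=5
i=6 t=18 v=9: → [10,22); WM=14
i=7 t=25 v=4: → [20,32); WM=14
i=8 t=17 v=7: → [10,22); WM=22; [10,22) fires=3
i=9 t=12 v=5: DROP (t<22-4); WM=22
i=10 t=22 v=9: → [20,32); WM=22
i=11 t=27 v=3: → [20,32); WM=24
i=12 t=26 v=3: → [20,32); WM=24
i=13 t=28 v=4: → [20,32); WM=24
i=14 t=33 v=4: → [30,42); WM=30
i=15 t=37 v=1: → [30,42); WM=30
i=16 t=38 v=5: → [30,42); WM=30
i=17 t=46 v=1: → [40,52); WM=43; [20,32) fires=5 [30,42) fires=3
i=18 t=46 v=1: → [40,52); WM=43
i=19 t=46 v=6: → [40,52); WM=43
i=20 t=33 v=5: DROP (t<43-4); WM=43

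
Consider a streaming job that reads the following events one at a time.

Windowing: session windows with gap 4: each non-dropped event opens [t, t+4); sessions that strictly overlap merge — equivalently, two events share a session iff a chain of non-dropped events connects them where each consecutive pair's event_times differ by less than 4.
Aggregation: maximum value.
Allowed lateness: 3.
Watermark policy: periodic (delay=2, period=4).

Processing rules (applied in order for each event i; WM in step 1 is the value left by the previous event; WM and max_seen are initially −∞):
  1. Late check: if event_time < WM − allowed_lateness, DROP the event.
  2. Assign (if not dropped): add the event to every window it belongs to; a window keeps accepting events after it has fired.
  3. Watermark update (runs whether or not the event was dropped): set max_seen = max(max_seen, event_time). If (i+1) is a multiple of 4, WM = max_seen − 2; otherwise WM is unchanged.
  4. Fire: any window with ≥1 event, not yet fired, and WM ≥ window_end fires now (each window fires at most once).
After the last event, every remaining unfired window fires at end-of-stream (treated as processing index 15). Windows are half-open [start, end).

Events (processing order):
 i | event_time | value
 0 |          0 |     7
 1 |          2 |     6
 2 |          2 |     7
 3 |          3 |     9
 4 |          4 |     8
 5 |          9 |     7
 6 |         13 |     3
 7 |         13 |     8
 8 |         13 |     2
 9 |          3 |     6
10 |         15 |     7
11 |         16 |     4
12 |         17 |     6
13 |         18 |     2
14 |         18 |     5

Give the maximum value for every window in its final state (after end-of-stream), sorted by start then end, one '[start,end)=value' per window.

i=0 t=0 v=7: → [0,4); WM=−∞
i=1 t=2 v=6: → [0,6); WM=−∞
i=2 t=2 v=7: → [0,6); WM=−∞
i=3 t=3 v=9: → [0,7); WM=1
i=4 t=4 v=8: → [0,8); WM=1
i=5 t=9 v=7: → [9,13); WM=1
i=6 t=13 v=3: → [13,17); WM=1
i=7 t=13 v=8: → [13,17); WM=11
i=8 t=13 v=2: → [13,17); WM=11
i=9 t=3 v=6: DROP (t<11-3); WM=11
i=10 t=15 v=7: → [13,19); WM=11
i=11 t=16 v=4: → [13,20); WM=14
i=12 t=17 v=6: → [13,21); WM=14
i=13 t=18 v=2: → [13,22); WM=14
i=14 t=18 v=5: → [13,22); WM=14

[0,8)=9 [9,13)=7 [13,22)=8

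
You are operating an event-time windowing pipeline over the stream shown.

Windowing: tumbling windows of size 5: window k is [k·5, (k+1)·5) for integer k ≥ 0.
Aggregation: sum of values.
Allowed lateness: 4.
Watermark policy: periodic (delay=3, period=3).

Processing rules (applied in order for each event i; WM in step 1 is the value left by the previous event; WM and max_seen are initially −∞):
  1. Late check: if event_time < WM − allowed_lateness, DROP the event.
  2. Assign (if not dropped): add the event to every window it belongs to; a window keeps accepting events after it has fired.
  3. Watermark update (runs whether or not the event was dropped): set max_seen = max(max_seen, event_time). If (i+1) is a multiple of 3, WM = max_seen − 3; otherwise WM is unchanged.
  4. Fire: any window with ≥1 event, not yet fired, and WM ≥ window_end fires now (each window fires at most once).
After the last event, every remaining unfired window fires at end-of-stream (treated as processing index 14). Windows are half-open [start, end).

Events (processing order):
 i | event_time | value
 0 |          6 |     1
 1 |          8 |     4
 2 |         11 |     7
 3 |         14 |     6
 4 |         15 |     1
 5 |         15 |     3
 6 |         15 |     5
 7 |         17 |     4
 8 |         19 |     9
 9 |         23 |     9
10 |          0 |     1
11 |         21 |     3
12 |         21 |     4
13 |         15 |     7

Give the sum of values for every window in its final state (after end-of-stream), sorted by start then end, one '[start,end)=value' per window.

i=0 t=6 v=1: → [5,10); WM=−∞
i=1 t=8 v=4: → [5,10); WM=−∞
i=2 t=11 v=7: → [10,15); WM=8
i=3 t=14 v=6: → [10,15); WM=8
i=4 t=15 v=1: → [15,20); WM=8
i=5 t=15 v=3: → [15,20); WM=12; [5,10) fires=5
i=6 t=15 v=5: → [15,20); WM=12
i=7 t=17 v=4: → [15,20); WM=12
i=8 t=19 v=9: → [15,20); WM=16; [10,15) fires=13
i=9 t=23 v=9: → [20,25); WM=16
i=10 t=0 v=1: DROP (t<16-4); WM=16
i=11 t=21 v=3: → [20,25); WM=20; [15,20) fires=22
i=12 t=21 v=4: → [20,25); WM=20
i=13 t=15 v=7: DROP (t<20-4); WM=20

[5,10)=5 [10,15)=13 [15,20)=22 [20,25)=16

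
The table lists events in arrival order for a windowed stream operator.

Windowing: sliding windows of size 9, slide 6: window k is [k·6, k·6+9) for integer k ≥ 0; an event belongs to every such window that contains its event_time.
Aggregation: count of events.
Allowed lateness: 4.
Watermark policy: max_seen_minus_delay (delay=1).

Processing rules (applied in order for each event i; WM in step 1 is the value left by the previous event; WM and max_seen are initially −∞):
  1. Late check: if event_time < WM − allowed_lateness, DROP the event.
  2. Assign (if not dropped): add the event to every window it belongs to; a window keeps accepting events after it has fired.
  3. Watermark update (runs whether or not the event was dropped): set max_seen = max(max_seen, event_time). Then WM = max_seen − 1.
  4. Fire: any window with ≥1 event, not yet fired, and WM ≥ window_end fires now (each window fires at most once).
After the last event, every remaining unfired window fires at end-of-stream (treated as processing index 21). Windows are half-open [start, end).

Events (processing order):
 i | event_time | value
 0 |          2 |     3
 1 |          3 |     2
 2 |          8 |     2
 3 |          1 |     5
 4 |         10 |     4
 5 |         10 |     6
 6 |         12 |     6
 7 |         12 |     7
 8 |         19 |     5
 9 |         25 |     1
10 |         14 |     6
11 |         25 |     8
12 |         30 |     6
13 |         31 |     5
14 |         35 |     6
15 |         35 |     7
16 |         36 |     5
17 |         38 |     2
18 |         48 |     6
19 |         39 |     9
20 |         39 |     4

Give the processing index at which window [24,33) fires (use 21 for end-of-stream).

i=0 t=2 v=3: → [0,9); WM=1
i=1 t=3 v=2: → [0,9); WM=2
i=2 t=8 v=2: → [6,15),[0,9); WM=7
i=3 t=1 v=5: DROP (t<7-4); WM=7
i=4 t=10 v=4: → [6,15); WM=9; [0,9) fires=3
i=5 t=10 v=6: → [6,15); WM=9
i=6 t=12 v=6: → [12,21),[6,15); WM=11
i=7 t=12 v=7: → [12,21),[6,15); WM=11
i=8 t=19 v=5: → [18,27),[12,21); WM=18; [6,15) fires=5
i=9 t=25 v=1: → [24,33),[18,27); WM=24; [12,21) fires=3
i=10 t=14 v=6: DROP (t<24-4); WM=24
i=11 t=25 v=8: → [24,33),[18,27); WM=24
i=12 t=30 v=6: → [30,39),[24,33); WM=29; [18,27) fires=3
i=13 t=31 v=5: → [30,39),[24,33); WM=30
i=14 t=35 v=6: → [30,39); WM=34; [24,33) fires=4
i=15 t=35 v=7: → [30,39); WM=34
i=16 t=36 v=5: → [36,45),[30,39); WM=35
i=17 t=38 v=2: → [36,45),[30,39); WM=37
i=18 t=48 v=6: → [48,57),[42,51); WM=47; [30,39) fires=6 [36,45) fires=2
i=19 t=39 v=9: DROP (t<47-4); WM=47
i=20 t=39 v=4: DROP (t<47-4); WM=47

14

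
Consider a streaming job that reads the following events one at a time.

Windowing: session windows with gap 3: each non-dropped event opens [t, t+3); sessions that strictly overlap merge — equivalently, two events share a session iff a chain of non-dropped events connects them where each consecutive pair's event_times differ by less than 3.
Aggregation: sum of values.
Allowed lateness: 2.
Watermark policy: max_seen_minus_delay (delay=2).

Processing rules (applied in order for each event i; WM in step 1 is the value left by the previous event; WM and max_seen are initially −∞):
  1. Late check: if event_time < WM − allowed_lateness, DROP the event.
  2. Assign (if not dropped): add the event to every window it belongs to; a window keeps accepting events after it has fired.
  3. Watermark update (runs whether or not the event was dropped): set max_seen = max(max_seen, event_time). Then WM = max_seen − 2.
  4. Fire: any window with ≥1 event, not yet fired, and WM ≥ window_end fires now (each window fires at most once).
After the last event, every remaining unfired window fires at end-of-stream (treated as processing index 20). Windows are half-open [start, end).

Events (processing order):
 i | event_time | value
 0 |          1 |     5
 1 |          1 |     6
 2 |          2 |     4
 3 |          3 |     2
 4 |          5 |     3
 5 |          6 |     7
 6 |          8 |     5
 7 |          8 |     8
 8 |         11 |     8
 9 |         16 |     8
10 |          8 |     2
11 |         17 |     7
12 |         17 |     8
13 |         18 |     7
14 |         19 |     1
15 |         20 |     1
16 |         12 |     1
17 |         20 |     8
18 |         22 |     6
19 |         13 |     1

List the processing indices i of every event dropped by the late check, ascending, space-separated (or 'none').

10 16 19

i=0 t=1 v=5: → [1,4); WM=-1
i=1 t=1 v=6: → [1,4); WM=-1
i=2 t=2 v=4: → [1,5); WM=0
i=3 t=3 v=2: → [1,6); WM=1
i=4 t=5 v=3: → [1,8); WM=3
i=5 t=6 v=7: → [1,9); WM=4
i=6 t=8 v=5: → [1,11); WM=6
i=7 t=8 v=8: → [1,11); WM=6
i=8 t=11 v=8: → [11,14); WM=9
i=9 t=16 v=8: → [16,19); WM=14
i=10 t=8 v=2: DROP (t<14-2); WM=14
i=11 t=17 v=7: → [16,20); WM=15
i=12 t=17 v=8: → [16,20); WM=15
i=13 t=18 v=7: → [16,21); WM=16
i=14 t=19 v=1: → [16,22); WM=17
i=15 t=20 v=1: → [16,23); WM=18
i=16 t=12 v=1: DROP (t<18-2); WM=18
i=17 t=20 v=8: → [16,23); WM=18
i=18 t=22 v=6: → [16,25); WM=20
i=19 t=13 v=1: DROP (t<20-2); WM=20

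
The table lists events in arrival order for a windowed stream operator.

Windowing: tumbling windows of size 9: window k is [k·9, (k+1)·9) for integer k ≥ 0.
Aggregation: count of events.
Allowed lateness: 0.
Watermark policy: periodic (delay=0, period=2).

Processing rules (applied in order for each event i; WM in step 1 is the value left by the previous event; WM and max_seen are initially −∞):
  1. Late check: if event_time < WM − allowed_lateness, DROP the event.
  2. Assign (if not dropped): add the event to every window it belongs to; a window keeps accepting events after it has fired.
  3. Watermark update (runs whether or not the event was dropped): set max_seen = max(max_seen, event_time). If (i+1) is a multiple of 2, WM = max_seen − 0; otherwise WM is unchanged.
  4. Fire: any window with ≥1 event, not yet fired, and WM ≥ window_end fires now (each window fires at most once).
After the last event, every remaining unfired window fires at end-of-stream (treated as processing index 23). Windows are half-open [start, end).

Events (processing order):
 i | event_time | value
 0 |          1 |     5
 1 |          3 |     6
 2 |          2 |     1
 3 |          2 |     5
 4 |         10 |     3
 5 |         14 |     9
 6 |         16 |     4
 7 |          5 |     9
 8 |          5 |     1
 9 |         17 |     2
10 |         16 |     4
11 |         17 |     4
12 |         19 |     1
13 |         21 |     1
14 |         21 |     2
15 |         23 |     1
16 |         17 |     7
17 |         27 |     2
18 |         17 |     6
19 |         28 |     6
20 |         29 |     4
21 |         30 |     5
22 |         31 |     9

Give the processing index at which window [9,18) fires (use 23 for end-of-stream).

i=0 t=1 v=5: → [0,9); WM=−∞
i=1 t=3 v=6: → [0,9); WM=3
i=2 t=2 v=1: DROP (t<3-0); WM=3
i=3 t=2 v=5: DROP (t<3-0); WM=3
i=4 t=10 v=3: → [9,18); WM=3
i=5 t=14 v=9: → [9,18); WM=14; [0,9) fires=2
i=6 t=16 v=4: → [9,18); WM=14
i=7 t=5 v=9: DROP (t<14-0); WM=16
i=8 t=5 v=1: DROP (t<16-0); WM=16
i=9 t=17 v=2: → [9,18); WM=17
i=10 t=16 v=4: DROP (t<17-0); WM=17
i=11 t=17 v=4: → [9,18); WM=17
i=12 t=19 v=1: → [18,27); WM=17
i=13 t=21 v=1: → [18,27); WM=21; [9,18) fires=5
i=14 t=21 v=2: → [18,27); WM=21
i=15 t=23 v=1: → [18,27); WM=23
i=16 t=17 v=7: DROP (t<23-0); WM=23
i=17 t=27 v=2: → [27,36); WM=27; [18,27) fires=4
i=18 t=17 v=6: DROP (t<27-0); WM=27
i=19 t=28 v=6: → [27,36); WM=28
i=20 t=29 v=4: → [27,36); WM=28
i=21 t=30 v=5: → [27,36); WM=30
i=22 t=31 v=9: → [27,36); WM=30

13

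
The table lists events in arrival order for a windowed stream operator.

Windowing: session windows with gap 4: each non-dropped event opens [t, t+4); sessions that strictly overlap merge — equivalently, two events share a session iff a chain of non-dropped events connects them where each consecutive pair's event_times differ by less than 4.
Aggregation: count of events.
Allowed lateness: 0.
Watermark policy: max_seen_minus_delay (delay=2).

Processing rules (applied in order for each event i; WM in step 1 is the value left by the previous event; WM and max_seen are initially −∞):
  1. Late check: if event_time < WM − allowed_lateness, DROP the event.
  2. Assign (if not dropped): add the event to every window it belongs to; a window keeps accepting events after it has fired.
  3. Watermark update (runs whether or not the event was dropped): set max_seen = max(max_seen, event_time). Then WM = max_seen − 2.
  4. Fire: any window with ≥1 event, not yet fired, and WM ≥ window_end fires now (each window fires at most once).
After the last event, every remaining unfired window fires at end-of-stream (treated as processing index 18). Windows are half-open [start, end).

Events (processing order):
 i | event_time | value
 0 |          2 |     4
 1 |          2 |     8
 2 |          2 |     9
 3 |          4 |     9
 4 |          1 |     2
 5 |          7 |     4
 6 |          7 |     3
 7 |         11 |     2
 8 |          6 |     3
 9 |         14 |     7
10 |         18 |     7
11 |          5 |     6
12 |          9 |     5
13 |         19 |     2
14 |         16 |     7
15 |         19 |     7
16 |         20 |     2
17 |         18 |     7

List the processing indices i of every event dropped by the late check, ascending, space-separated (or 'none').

i=0 t=2 v=4: → [2,6); WM=0
i=1 t=2 v=8: → [2,6); WM=0
i=2 t=2 v=9: → [2,6); WM=0
i=3 t=4 v=9: → [2,8); WM=2
i=4 t=1 v=2: DROP (t<2-0); WM=2
i=5 t=7 v=4: → [2,11); WM=5
i=6 t=7 v=3: → [2,11); WM=5
i=7 t=11 v=2: → [11,15); WM=9
i=8 t=6 v=3: DROP (t<9-0); WM=9
i=9 t=14 v=7: → [11,18); WM=12
i=10 t=18 v=7: → [18,22); WM=16
i=11 t=5 v=6: DROP (t<16-0); WM=16
i=12 t=9 v=5: DROP (t<16-0); WM=16
i=13 t=19 v=2: → [18,23); WM=17
i=14 t=16 v=7: DROP (t<17-0); WM=17
i=15 t=19 v=7: → [18,23); WM=17
i=16 t=20 v=2: → [18,24); WM=18
i=17 t=18 v=7: → [18,24); WM=18

4 8 11 12 14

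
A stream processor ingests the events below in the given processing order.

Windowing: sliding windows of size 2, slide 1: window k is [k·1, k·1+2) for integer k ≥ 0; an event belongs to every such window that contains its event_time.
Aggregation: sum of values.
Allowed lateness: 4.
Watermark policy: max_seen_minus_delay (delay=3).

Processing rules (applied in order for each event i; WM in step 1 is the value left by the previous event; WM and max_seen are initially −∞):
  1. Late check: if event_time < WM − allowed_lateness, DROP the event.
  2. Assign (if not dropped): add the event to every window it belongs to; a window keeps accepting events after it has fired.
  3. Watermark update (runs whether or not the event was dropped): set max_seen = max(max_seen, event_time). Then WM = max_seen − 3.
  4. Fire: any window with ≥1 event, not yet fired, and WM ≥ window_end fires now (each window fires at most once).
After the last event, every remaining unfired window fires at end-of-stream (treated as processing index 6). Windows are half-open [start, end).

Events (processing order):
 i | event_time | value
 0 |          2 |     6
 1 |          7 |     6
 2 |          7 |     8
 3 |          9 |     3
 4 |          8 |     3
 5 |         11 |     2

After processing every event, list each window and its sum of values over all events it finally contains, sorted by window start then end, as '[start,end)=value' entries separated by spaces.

i=0 t=2 v=6: → [2,4),[1,3); WM=-1
i=1 t=7 v=6: → [7,9),[6,8); WM=4; [1,3) fires=6 [2,4) fires=6
i=2 t=7 v=8: → [7,9),[6,8); WM=4
i=3 t=9 v=3: → [9,11),[8,10); WM=6
i=4 t=8 v=3: → [8,10),[7,9); WM=6
i=5 t=11 v=2: → [11,13),[10,12); WM=8; [6,8) fires=14

[1,3)=6 [2,4)=6 [6,8)=14 [7,9)=17 [8,10)=6 [9,11)=3 [10,12)=2 [11,13)=2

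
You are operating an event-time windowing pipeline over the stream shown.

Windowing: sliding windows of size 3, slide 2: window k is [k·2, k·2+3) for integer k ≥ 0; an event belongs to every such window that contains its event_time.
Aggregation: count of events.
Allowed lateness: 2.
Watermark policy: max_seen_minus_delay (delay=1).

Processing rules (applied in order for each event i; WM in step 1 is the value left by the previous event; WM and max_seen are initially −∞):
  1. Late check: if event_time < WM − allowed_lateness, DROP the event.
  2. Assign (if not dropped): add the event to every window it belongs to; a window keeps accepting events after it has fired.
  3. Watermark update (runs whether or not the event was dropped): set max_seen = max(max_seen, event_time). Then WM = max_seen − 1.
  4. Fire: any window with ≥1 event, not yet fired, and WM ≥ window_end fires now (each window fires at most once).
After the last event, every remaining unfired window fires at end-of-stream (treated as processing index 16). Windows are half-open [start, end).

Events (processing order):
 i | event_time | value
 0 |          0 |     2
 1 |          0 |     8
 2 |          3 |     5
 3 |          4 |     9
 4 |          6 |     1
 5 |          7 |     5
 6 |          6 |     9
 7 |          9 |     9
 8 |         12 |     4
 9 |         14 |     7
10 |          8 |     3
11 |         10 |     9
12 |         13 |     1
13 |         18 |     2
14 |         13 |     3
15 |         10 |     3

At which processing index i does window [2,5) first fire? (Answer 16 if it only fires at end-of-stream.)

4

i=0 t=0 v=2: → [0,3); WM=-1
i=1 t=0 v=8: → [0,3); WM=-1
i=2 t=3 v=5: → [2,5); WM=2
i=3 t=4 v=9: → [4,7),[2,5); WM=3; [0,3) fires=2
i=4 t=6 v=1: → [6,9),[4,7); WM=5; [2,5) fires=2
i=5 t=7 v=5: → [6,9); WM=6
i=6 t=6 v=9: → [6,9),[4,7); WM=6
i=7 t=9 v=9: → [8,11); WM=8; [4,7) fires=3
i=8 t=12 v=4: → [12,15),[10,13); WM=11; [6,9) fires=3 [8,11) fires=1
i=9 t=14 v=7: → [14,17),[12,15); WM=13; [10,13) fires=1
i=10 t=8 v=3: DROP (t<13-2); WM=13
i=11 t=10 v=9: DROP (t<13-2); WM=13
i=12 t=13 v=1: → [12,15); WM=13
i=13 t=18 v=2: → [18,21),[16,19); WM=17; [12,15) fires=3 [14,17) fires=1
i=14 t=13 v=3: DROP (t<17-2); WM=17
i=15 t=10 v=3: DROP (t<17-2); WM=17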